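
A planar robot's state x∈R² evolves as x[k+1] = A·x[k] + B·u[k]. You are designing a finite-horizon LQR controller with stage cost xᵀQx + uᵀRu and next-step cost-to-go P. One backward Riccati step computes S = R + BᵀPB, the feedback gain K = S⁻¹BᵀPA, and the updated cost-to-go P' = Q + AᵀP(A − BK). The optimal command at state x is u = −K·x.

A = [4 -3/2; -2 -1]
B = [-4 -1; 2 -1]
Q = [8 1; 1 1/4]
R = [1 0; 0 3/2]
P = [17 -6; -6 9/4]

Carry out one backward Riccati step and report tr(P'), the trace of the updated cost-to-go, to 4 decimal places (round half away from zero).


9.5414

BᵀP = [-80.0000 28.5000; -11.0000 3.7500]
S = R + BᵀPB = [1 0; 0 3/2] + [377.0000 51.5000; 51.5000 7.2500] = [378.0000 51.5000; 51.5000 8.7500]
BᵀPA = [-377.0000 91.5000; -51.5000 12.7500]
K = S⁻¹·BᵀPA = [-0.9866 0.2198; -0.0786 0.1637]
A−BK = [-0.0252 -0.4573; -0.1053 -1.2758]
AᵀP(A−BK) = [0.9866 -0.2198; -0.2198 0.3048]
P' = Q + AᵀP(A−BK) = [8.9866 0.7802; 0.7802 0.5548]
tr(P') = 9.5414


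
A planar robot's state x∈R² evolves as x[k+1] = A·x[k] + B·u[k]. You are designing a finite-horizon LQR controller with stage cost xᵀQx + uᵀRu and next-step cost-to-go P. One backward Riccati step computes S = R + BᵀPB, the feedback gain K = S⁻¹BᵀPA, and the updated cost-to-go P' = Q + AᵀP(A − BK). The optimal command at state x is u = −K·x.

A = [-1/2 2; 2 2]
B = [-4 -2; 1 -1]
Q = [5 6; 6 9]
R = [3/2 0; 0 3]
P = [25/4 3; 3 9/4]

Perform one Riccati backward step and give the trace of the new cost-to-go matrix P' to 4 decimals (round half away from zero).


BᵀP = [-22.0000 -9.7500; -15.5000 -8.2500]
S = R + BᵀPB = [3/2 0; 0 3] + [78.2500 53.7500; 53.7500 39.2500] = [79.7500 53.7500; 53.7500 42.2500]
BᵀPA = [-8.5000 -63.5000; -8.7500 -47.5000]
K = S⁻¹·BᵀPA = [0.2315 -0.2701; -0.5016 -0.7806]
A−BK = [-0.5773 -0.6417; 1.2670 1.4895]
AᵀP(A−BK) = [2.1412 2.6235; 2.6235 3.7681]
P' = Q + AᵀP(A−BK) = [7.1412 8.6235; 8.6235 12.7681]
tr(P') = 19.9094

19.9094


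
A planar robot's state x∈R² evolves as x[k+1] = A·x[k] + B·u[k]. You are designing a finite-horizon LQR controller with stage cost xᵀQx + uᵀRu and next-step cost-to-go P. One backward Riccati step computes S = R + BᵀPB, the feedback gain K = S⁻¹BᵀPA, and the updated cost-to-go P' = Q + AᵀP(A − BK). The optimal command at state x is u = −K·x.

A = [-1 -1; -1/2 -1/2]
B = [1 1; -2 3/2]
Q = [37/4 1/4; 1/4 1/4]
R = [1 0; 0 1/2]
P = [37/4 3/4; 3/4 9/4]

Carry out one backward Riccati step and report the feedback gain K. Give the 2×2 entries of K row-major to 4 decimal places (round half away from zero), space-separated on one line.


BᵀP = [7.7500 -3.7500; 10.3750 4.1250]
S = R + BᵀPB = [1 0; 0 1/2] + [15.2500 2.1250; 2.1250 16.5625] = [16.2500 2.1250; 2.1250 17.0625]
BᵀPA = [-5.8750 -5.8750; -12.4375 -12.4375]
K = S⁻¹·BᵀPA = [-0.2706 -0.2706; -0.6952 -0.6952]
A−BK = [-0.0341 -0.0341; 0.0016 0.0016]
AᵀP(A−BK) = [0.3256 0.3256; 0.3256 0.3256]
P' = Q + AᵀP(A−BK) = [9.5756 0.5756; 0.5756 0.5756]
tr(P') = 10.1512

-0.2706 -0.2706 -0.6952 -0.6952


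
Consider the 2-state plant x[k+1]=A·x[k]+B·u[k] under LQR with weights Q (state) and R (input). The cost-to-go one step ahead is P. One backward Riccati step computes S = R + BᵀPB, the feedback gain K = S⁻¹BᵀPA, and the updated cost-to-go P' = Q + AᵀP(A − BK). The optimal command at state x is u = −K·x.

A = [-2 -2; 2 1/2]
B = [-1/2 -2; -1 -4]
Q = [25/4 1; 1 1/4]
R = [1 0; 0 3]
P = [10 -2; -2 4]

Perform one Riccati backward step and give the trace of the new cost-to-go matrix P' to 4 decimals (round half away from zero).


BᵀP = [-3.0000 -3.0000; -12.0000 -12.0000]
S = R + BᵀPB = [1 0; 0 3] + [4.5000 18.0000; 18.0000 72.0000] = [5.5000 18.0000; 18.0000 75.0000]
BᵀPA = [0.0000 4.5000; 0.0000 18.0000]
K = S⁻¹·BᵀPA = [0.0000 0.1525; 0.0000 0.2034]
A−BK = [-2.0000 -1.5169; 2.0000 1.4661]
AᵀP(A−BK) = [72.0000 54.0000; 54.0000 40.6525]
P' = Q + AᵀP(A−BK) = [78.2500 55.0000; 55.0000 40.9025]
tr(P') = 119.1525

119.1525


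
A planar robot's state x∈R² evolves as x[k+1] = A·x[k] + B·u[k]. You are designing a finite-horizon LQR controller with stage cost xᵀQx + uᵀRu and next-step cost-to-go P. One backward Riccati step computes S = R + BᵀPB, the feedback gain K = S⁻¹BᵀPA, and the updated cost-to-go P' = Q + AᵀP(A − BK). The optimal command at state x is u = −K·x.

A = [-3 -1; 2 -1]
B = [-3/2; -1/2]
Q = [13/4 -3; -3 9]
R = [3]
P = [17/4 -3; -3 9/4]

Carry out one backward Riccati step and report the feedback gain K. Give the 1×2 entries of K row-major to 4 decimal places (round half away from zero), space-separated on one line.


2.4783 0.1739

BᵀP = [-4.8750 3.3750]
S = R + BᵀPB = [3] + [5.6250] = [8.6250]
BᵀPA = [21.3750 1.5000]
K = S⁻¹·BᵀPA = [2.4783 0.1739]
A−BK = [0.7174 -0.7391; 3.2391 -0.9130]
AᵀP(A−BK) = [30.2772 1.5326; 1.5326 0.2391]
P' = Q + AᵀP(A−BK) = [33.5272 -1.4674; -1.4674 9.2391]
tr(P') = 42.7663


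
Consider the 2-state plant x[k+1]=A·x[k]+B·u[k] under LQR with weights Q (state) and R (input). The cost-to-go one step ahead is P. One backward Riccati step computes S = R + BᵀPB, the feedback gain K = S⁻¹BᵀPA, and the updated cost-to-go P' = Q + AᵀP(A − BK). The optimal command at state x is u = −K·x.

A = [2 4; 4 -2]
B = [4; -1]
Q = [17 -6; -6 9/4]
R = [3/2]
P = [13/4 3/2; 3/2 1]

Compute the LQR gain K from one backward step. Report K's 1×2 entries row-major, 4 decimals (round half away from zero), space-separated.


1.0118 0.8471

BᵀP = [11.5000 5.0000]
S = R + BᵀPB = [3/2] + [41.0000] = [42.5000]
BᵀPA = [43.0000 36.0000]
K = S⁻¹·BᵀPA = [1.0118 0.8471]
A−BK = [-2.0471 0.6118; 5.0118 -1.1529]
AᵀP(A−BK) = [9.4941 -0.4235; -0.4235 1.5059]
P' = Q + AᵀP(A−BK) = [26.4941 -6.4235; -6.4235 3.7559]
tr(P') = 30.2500


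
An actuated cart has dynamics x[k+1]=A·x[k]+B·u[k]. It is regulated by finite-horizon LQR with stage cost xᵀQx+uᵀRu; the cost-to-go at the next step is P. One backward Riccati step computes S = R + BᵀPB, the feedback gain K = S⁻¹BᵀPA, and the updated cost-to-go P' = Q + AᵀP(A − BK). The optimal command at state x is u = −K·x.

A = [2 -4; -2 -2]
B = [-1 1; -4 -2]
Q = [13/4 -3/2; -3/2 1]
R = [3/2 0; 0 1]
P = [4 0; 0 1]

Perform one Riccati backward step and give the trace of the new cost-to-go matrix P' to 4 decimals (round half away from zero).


BᵀP = [-4.0000 -4.0000; 4.0000 -2.0000]
S = R + BᵀPB = [3/2 0; 0 1] + [20.0000 4.0000; 4.0000 8.0000] = [21.5000 4.0000; 4.0000 9.0000]
BᵀPA = [0.0000 24.0000; 12.0000 -12.0000]
K = S⁻¹·BᵀPA = [-0.2704 1.4873; 1.4535 -1.9944]
A−BK = [0.2761 -0.5183; -0.1746 -0.0394]
AᵀP(A−BK) = [2.5577 -4.0676; -4.0676 8.3718]
P' = Q + AᵀP(A−BK) = [5.8077 -5.5676; -5.5676 9.3718]
tr(P') = 15.1796

15.1796


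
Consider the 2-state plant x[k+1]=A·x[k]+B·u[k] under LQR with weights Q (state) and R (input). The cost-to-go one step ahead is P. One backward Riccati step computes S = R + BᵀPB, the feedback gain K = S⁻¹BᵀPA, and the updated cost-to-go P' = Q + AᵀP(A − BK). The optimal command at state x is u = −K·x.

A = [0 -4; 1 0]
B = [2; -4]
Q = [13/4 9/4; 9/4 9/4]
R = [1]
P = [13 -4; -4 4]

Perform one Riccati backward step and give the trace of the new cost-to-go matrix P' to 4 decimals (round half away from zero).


58.3840

BᵀP = [42.0000 -24.0000]
S = R + BᵀPB = [1] + [180.0000] = [181.0000]
BᵀPA = [-24.0000 -168.0000]
K = S⁻¹·BᵀPA = [-0.1326 -0.9282]
A−BK = [0.2652 -2.1436; 0.4696 -3.7127]
AᵀP(A−BK) = [0.8177 -6.2762; -6.2762 52.0663]
P' = Q + AᵀP(A−BK) = [4.0677 -4.0262; -4.0262 54.3163]
tr(P') = 58.3840


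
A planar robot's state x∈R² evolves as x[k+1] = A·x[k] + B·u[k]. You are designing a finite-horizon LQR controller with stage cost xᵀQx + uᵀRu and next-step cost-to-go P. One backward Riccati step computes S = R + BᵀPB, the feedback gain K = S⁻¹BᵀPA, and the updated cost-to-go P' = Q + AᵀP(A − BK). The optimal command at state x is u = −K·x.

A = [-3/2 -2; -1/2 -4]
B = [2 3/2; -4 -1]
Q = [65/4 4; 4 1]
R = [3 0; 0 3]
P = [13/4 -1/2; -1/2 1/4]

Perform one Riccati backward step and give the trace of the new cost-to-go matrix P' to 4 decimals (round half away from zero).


23.6721

BᵀP = [8.5000 -2.0000; 5.3750 -1.0000]
S = R + BᵀPB = [3 0; 0 3] + [25.0000 14.7500; 14.7500 9.0625] = [28.0000 14.7500; 14.7500 12.0625]
BᵀPA = [-11.7500 -9.0000; -7.5625 -6.7500]
K = S⁻¹·BᵀPA = [-0.2512 -0.0749; -0.3198 -0.4680]
A−BK = [-0.5179 -1.1482; -1.8245 -4.7676]
AᵀP(A−BK) = [1.2552 2.3307; 2.3307 5.1669]
P' = Q + AᵀP(A−BK) = [17.5052 6.3307; 6.3307 6.1669]
tr(P') = 23.6721


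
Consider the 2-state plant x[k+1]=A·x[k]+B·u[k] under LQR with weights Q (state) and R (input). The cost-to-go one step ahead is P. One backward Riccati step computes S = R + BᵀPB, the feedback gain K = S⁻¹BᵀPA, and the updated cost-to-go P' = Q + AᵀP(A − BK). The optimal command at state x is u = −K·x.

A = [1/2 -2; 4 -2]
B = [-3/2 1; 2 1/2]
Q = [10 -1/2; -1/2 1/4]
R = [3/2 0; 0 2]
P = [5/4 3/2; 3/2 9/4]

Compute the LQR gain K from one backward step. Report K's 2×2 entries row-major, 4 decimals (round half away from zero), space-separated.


BᵀP = [1.1250 2.2500; 2.0000 2.6250]
S = R + BᵀPB = [3/2 0; 0 2] + [2.8125 2.2500; 2.2500 3.3125] = [4.3125 2.2500; 2.2500 5.3125]
BᵀPA = [9.5625 -6.7500; 11.5000 -9.2500]
K = S⁻¹·BᵀPA = [1.3966 -0.8431; 1.5732 -1.3841]
A−BK = [1.0217 -1.8805; 0.4202 0.3782]
AᵀP(A−BK) = [10.8657 -8.7708; -8.7708 7.5062]
P' = Q + AᵀP(A−BK) = [20.8657 -9.2708; -9.2708 7.7562]
tr(P') = 28.6220

1.3966 -0.8431 1.5732 -1.3841


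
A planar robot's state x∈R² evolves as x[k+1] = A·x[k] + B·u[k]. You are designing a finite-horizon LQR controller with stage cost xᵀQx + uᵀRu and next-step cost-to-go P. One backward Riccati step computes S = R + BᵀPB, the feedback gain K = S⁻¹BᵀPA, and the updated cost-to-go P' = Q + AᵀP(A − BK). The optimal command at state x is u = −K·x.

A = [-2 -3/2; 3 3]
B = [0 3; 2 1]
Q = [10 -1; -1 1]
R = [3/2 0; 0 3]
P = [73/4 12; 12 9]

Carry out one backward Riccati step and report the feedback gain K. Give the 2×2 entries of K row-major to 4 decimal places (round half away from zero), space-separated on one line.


1.1200 1.0995 -0.4000 -0.2581

BᵀP = [24.0000 18.0000; 66.7500 45.0000]
S = R + BᵀPB = [3/2 0; 0 3] + [36.0000 90.0000; 90.0000 245.2500] = [37.5000 90.0000; 90.0000 248.2500]
BᵀPA = [6.0000 18.0000; 1.5000 34.8750]
K = S⁻¹·BᵀPA = [1.1200 1.0995; -0.4000 -0.2581]
A−BK = [-0.8000 -0.7256; 1.1600 1.0591]
AᵀP(A−BK) = [3.8800 3.5400; 3.5400 3.2735]
P' = Q + AᵀP(A−BK) = [13.8800 2.5400; 2.5400 4.2735]
tr(P') = 18.1535


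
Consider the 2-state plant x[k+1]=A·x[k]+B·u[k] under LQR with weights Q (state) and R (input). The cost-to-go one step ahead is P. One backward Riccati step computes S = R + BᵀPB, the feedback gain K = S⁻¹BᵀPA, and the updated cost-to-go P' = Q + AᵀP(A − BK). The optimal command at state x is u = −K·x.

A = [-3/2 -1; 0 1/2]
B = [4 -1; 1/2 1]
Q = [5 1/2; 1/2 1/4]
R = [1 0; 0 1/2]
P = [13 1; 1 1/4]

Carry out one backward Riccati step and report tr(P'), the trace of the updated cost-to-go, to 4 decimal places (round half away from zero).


5.4578

BᵀP = [52.5000 4.1250; -12.0000 -0.7500]
S = R + BᵀPB = [1 0; 0 1/2] + [212.0625 -48.3750; -48.3750 11.2500] = [213.0625 -48.3750; -48.3750 11.7500]
BᵀPA = [-78.7500 -50.4375; 18.0000 11.6250]
K = S⁻¹·BᵀPA = [-0.3340 -0.1854; 0.1567 0.2261]
A−BK = [-0.0072 -0.0323; 0.0103 0.3666]
AᵀP(A−BK) = [0.1244 0.0806; 0.0806 0.0834]
P' = Q + AᵀP(A−BK) = [5.1244 0.5806; 0.5806 0.3334]
tr(P') = 5.4578


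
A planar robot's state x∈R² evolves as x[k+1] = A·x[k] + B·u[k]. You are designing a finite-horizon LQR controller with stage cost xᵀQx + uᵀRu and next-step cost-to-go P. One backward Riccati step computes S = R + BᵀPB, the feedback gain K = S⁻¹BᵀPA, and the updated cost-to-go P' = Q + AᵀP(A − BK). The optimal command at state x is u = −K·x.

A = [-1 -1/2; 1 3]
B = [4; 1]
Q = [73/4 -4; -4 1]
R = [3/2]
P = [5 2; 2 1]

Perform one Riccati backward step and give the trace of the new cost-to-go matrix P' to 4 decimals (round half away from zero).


21.1853

BᵀP = [22.0000 9.0000]
S = R + BᵀPB = [3/2] + [97.0000] = [98.5000]
BᵀPA = [-13.0000 16.0000]
K = S⁻¹·BᵀPA = [-0.1320 0.1624]
A−BK = [-0.4721 -1.1497; 1.1320 2.8376]
AᵀP(A−BK) = [0.2843 0.6117; 0.6117 1.6510]
P' = Q + AᵀP(A−BK) = [18.5343 -3.3883; -3.3883 2.6510]
tr(P') = 21.1853


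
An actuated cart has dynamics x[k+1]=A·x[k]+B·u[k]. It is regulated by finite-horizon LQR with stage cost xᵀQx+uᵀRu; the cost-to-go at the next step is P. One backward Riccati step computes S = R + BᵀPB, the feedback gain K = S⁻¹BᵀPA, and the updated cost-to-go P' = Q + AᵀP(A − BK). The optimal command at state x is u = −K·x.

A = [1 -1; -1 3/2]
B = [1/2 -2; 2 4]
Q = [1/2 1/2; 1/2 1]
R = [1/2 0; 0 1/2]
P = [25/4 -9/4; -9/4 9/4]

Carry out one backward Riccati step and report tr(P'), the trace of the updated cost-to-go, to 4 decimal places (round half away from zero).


BᵀP = [-1.3750 3.3750; -21.5000 13.5000]
S = R + BᵀPB = [1/2 0; 0 1/2] + [6.0625 16.2500; 16.2500 97.0000] = [6.5625 16.2500; 16.2500 97.5000]
BᵀPA = [-4.7500 6.4375; -35.0000 41.7500]
K = S⁻¹·BᵀPA = [0.2811 -0.1351; -0.4058 0.4507]
A−BK = [0.0478 -0.0310; 0.0611 -0.0326]
AᵀP(A−BK) = [0.1314 -0.1164; -0.1164 0.1146]
P' = Q + AᵀP(A−BK) = [0.6314 0.3836; 0.3836 1.1146]
tr(P') = 1.7459

1.7459


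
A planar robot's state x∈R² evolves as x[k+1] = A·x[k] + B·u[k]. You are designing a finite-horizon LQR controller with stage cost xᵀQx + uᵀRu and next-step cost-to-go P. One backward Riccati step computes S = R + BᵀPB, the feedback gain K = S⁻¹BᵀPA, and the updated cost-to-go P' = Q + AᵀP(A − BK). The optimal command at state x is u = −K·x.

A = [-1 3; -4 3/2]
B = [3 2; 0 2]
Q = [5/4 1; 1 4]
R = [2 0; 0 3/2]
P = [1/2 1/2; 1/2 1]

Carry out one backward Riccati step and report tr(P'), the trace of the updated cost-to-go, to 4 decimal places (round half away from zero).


9.8782

BᵀP = [1.5000 1.5000; 2.0000 3.0000]
S = R + BᵀPB = [2 0; 0 3/2] + [4.5000 6.0000; 6.0000 10.0000] = [6.5000 6.0000; 6.0000 11.5000]
BᵀPA = [-7.5000 6.7500; -14.0000 10.5000]
K = S⁻¹·BᵀPA = [-0.0581 0.3774; -1.1871 0.7161]
A−BK = [1.5484 0.4355; -1.6258 0.0677]
AᵀP(A−BK) = [3.4452 -1.3935; -1.3935 1.1831]
P' = Q + AᵀP(A−BK) = [4.6952 -0.3935; -0.3935 5.1831]
tr(P') = 9.8782


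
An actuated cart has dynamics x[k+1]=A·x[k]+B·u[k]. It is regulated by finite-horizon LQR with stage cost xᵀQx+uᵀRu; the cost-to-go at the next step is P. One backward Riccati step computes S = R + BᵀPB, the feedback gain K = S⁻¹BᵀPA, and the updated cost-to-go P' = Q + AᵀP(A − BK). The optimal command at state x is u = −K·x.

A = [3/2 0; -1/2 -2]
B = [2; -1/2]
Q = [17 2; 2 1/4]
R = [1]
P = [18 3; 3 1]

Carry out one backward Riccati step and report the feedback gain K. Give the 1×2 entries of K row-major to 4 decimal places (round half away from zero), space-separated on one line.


0.7286 -0.1636

BᵀP = [34.5000 5.5000]
S = R + BᵀPB = [1] + [66.2500] = [67.2500]
BᵀPA = [49.0000 -11.0000]
K = S⁻¹·BᵀPA = [0.7286 -0.1636]
A−BK = [0.0428 0.3271; -0.1357 -2.0818]
AᵀP(A−BK) = [0.5474 0.0149; 0.0149 2.2007]
P' = Q + AᵀP(A−BK) = [17.5474 2.0149; 2.0149 2.4507]
tr(P') = 19.9981


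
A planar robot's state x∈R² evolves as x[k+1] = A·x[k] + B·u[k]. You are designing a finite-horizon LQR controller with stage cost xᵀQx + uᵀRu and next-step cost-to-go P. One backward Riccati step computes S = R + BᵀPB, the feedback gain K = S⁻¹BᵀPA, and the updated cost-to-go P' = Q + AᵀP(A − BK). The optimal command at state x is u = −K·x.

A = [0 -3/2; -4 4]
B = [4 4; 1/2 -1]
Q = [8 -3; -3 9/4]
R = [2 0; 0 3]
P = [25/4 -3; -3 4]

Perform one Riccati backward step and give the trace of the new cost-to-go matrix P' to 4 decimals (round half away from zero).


BᵀP = [23.5000 -10.0000; 28.0000 -16.0000]
S = R + BᵀPB = [2 0; 0 3] + [89.0000 104.0000; 104.0000 128.0000] = [91.0000 104.0000; 104.0000 131.0000]
BᵀPA = [40.0000 -75.2500; 64.0000 -106.0000]
K = S⁻¹·BᵀPA = [-1.2814 1.0554; 1.5059 -1.6471]
A−BK = [-0.8977 0.8665; -1.8534 1.8252]
AᵀP(A−BK) = [18.8814 -18.8054; -18.8054 18.8954]
P' = Q + AᵀP(A−BK) = [26.8814 -21.8054; -21.8054 21.1454]
tr(P') = 48.0268

48.0268


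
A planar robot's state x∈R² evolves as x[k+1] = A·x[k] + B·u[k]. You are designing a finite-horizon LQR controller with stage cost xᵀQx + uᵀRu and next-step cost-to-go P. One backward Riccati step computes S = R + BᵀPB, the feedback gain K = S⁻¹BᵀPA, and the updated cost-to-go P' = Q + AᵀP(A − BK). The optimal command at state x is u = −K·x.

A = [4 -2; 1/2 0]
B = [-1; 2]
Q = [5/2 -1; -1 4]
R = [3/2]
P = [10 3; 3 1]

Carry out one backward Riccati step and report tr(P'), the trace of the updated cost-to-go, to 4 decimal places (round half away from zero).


BᵀP = [-4.0000 -1.0000]
S = R + BᵀPB = [3/2] + [2.0000] = [3.5000]
BᵀPA = [-16.5000 8.0000]
K = S⁻¹·BᵀPA = [-4.7143 2.2857]
A−BK = [-0.7143 0.2857; 9.9286 -4.5714]
AᵀP(A−BK) = [94.4643 -45.2857; -45.2857 21.7143]
P' = Q + AᵀP(A−BK) = [96.9643 -46.2857; -46.2857 25.7143]
tr(P') = 122.6786

122.6786


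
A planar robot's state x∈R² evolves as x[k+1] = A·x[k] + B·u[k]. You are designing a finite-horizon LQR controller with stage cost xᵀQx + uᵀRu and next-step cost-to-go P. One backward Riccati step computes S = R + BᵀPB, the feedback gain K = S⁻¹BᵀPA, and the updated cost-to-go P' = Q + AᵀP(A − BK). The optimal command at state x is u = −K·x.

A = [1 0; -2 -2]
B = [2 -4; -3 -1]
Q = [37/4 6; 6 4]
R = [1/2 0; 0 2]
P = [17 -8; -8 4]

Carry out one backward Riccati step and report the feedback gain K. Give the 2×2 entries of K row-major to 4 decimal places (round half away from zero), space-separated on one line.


BᵀP = [58.0000 -28.0000; -60.0000 28.0000]
S = R + BᵀPB = [1/2 0; 0 2] + [200.0000 -204.0000; -204.0000 212.0000] = [200.5000 -204.0000; -204.0000 214.0000]
BᵀPA = [114.0000 56.0000; -116.0000 -56.0000]
K = S⁻¹·BᵀPA = [0.5670 0.4338; -0.0015 0.1518]
A−BK = [-0.1402 -0.2603; -0.3005 -0.5469]
AᵀP(A−BK) = [0.1820 0.1611; 0.1611 0.2107]
P' = Q + AᵀP(A−BK) = [9.4320 6.1611; 6.1611 4.2107]
tr(P') = 13.6427

0.5670 0.4338 -0.0015 0.1518


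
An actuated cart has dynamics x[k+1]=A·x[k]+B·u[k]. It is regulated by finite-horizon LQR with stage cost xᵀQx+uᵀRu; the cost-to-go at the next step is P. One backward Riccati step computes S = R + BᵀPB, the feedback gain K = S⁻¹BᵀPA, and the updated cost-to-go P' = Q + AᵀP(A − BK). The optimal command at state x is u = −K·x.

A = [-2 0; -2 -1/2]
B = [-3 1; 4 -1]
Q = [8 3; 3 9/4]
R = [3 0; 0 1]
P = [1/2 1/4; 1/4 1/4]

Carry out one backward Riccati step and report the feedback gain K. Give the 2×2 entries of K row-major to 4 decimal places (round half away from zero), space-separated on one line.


0.0396 -0.0248 -0.3762 -0.0149

BᵀP = [-0.5000 0.2500; 0.2500 0.0000]
S = R + BᵀPB = [3 0; 0 1] + [2.5000 -0.7500; -0.7500 0.2500] = [5.5000 -0.7500; -0.7500 1.2500]
BᵀPA = [0.5000 -0.1250; -0.5000 0.0000]
K = S⁻¹·BᵀPA = [0.0396 -0.0248; -0.3762 -0.0149]
A−BK = [-1.5050 -0.0594; -2.5347 -0.4158]
AᵀP(A−BK) = [4.7921 0.5050; 0.5050 0.0594]
P' = Q + AᵀP(A−BK) = [12.7921 3.5050; 3.5050 2.3094]
tr(P') = 15.1015


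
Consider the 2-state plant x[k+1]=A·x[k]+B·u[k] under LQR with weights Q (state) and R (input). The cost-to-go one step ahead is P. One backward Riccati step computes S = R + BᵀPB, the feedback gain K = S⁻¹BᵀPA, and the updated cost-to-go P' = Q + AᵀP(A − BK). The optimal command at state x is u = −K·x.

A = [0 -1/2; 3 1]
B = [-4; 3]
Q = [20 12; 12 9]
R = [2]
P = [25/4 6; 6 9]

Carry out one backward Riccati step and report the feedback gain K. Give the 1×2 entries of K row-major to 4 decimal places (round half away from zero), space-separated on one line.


0.2308 0.1667

BᵀP = [-7.0000 3.0000]
S = R + BᵀPB = [2] + [37.0000] = [39.0000]
BᵀPA = [9.0000 6.5000]
K = S⁻¹·BᵀPA = [0.2308 0.1667]
A−BK = [0.9231 0.1667; 2.3077 0.5000]
AᵀP(A−BK) = [78.9231 16.5000; 16.5000 3.4792]
P' = Q + AᵀP(A−BK) = [98.9231 28.5000; 28.5000 12.4792]
tr(P') = 111.4022


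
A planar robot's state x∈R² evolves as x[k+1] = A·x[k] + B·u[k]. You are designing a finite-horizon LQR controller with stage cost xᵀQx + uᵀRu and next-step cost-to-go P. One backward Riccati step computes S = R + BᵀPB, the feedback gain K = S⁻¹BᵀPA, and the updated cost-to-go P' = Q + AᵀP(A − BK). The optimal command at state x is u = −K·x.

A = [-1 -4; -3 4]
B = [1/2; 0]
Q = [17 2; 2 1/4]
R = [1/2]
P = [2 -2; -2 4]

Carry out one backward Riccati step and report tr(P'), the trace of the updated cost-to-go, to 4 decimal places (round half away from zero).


BᵀP = [1.0000 -1.0000]
S = R + BᵀPB = [1/2] + [0.5000] = [1.0000]
BᵀPA = [2.0000 -8.0000]
K = S⁻¹·BᵀPA = [2.0000 -8.0000]
A−BK = [-2.0000 0.0000; -3.0000 4.0000]
AᵀP(A−BK) = [22.0000 -40.0000; -40.0000 96.0000]
P' = Q + AᵀP(A−BK) = [39.0000 -38.0000; -38.0000 96.2500]
tr(P') = 135.2500

135.2500


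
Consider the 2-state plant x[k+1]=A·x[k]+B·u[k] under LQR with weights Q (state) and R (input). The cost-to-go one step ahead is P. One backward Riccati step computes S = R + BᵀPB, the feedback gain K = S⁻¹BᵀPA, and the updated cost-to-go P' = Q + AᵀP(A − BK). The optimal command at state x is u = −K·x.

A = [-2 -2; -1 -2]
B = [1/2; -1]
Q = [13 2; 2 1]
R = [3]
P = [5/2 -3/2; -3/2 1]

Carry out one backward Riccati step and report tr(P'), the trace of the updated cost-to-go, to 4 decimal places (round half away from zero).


18.0510

BᵀP = [2.7500 -1.7500]
S = R + BᵀPB = [3] + [3.1250] = [6.1250]
BᵀPA = [-3.7500 -2.0000]
K = S⁻¹·BᵀPA = [-0.6122 -0.3265]
A−BK = [-1.6939 -1.8367; -1.6122 -2.3265]
AᵀP(A−BK) = [2.7041 1.7755; 1.7755 1.3469]
P' = Q + AᵀP(A−BK) = [15.7041 3.7755; 3.7755 2.3469]
tr(P') = 18.0510


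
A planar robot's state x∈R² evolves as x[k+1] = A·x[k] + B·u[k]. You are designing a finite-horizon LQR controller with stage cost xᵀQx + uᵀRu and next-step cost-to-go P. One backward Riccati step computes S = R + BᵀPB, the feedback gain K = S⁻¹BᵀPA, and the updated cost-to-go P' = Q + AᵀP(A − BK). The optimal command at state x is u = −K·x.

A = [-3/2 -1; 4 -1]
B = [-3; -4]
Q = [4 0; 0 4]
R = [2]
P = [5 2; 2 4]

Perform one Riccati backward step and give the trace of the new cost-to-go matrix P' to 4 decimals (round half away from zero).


41.5126

BᵀP = [-23.0000 -22.0000]
S = R + BᵀPB = [2] + [157.0000] = [159.0000]
BᵀPA = [-53.5000 45.0000]
K = S⁻¹·BᵀPA = [-0.3365 0.2830]
A−BK = [-2.5094 -0.1509; 2.6541 0.1321]
AᵀP(A−BK) = [33.2484 1.6415; 1.6415 0.2642]
P' = Q + AᵀP(A−BK) = [37.2484 1.6415; 1.6415 4.2642]
tr(P') = 41.5126


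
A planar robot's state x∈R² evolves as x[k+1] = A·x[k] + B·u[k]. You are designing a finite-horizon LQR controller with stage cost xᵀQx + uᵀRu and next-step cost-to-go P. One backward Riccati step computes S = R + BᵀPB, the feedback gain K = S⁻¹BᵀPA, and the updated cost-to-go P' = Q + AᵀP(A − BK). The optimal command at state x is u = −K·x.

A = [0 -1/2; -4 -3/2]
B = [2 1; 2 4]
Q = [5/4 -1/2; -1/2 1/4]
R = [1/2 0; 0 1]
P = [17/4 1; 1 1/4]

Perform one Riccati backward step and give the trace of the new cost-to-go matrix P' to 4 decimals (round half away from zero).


BᵀP = [10.5000 2.5000; 8.2500 2.0000]
S = R + BᵀPB = [1/2 0; 0 1] + [26.0000 20.5000; 20.5000 16.2500] = [26.5000 20.5000; 20.5000 17.2500]
BᵀPA = [-10.0000 -9.0000; -8.0000 -7.1250]
K = S⁻¹·BᵀPA = [-0.2305 -0.2492; -0.1898 -0.1169]
A−BK = [0.6508 0.1153; -2.7797 -0.5339]
AᵀP(A−BK) = [0.1763 0.0729; 0.0729 0.0494]
P' = Q + AᵀP(A−BK) = [1.4263 -0.4271; -0.4271 0.2994]
tr(P') = 1.7256

1.7256


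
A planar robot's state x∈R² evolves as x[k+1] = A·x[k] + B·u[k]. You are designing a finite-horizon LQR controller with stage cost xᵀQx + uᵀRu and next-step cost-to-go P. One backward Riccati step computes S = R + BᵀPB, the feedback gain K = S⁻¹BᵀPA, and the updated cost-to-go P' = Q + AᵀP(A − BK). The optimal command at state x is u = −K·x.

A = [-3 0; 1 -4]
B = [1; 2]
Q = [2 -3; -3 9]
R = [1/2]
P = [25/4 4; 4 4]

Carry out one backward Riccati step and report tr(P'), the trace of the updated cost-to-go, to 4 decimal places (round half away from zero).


27.3903

BᵀP = [14.2500 12.0000]
S = R + BᵀPB = [1/2] + [38.2500] = [38.7500]
BᵀPA = [-30.7500 -48.0000]
K = S⁻¹·BᵀPA = [-0.7935 -1.2387]
A−BK = [-2.2065 1.2387; 2.5871 -1.5226]
AᵀP(A−BK) = [11.8484 -6.0903; -6.0903 4.5419]
P' = Q + AᵀP(A−BK) = [13.8484 -9.0903; -9.0903 13.5419]
tr(P') = 27.3903


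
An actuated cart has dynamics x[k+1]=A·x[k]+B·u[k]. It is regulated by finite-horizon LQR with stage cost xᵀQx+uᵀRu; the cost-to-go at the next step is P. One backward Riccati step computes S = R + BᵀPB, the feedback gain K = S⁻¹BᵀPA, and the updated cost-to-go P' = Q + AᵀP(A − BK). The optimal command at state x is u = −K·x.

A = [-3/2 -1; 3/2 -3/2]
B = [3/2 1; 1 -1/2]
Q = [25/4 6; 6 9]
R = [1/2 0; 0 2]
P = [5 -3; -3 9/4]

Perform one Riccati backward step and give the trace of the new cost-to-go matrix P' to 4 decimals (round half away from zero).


BᵀP = [4.5000 -2.2500; 6.5000 -4.1250]
S = R + BᵀPB = [1/2 0; 0 2] + [4.5000 5.6250; 5.6250 8.5625] = [5.0000 5.6250; 5.6250 10.5625]
BᵀPA = [-10.1250 -1.1250; -15.9375 -0.3125]
K = S⁻¹·BᵀPA = [-0.8170 -0.4782; -1.0738 0.2251]
A−BK = [0.7993 -0.5077; 1.7801 -0.9092]
AᵀP(A−BK) = [4.4269 -1.0672; -1.0672 0.5948]
P' = Q + AᵀP(A−BK) = [10.6769 4.9328; 4.9328 9.5948]
tr(P') = 20.2718

20.2718


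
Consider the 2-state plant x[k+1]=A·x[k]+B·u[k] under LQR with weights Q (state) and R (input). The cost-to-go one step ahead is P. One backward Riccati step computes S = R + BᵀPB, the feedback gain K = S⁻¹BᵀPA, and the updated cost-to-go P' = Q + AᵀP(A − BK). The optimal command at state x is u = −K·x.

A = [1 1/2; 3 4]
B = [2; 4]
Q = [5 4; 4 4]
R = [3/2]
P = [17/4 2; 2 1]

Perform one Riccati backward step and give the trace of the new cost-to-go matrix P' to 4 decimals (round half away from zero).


10.2852

BᵀP = [16.5000 8.0000]
S = R + BᵀPB = [3/2] + [65.0000] = [66.5000]
BᵀPA = [40.5000 40.2500]
K = S⁻¹·BᵀPA = [0.6090 0.6053]
A−BK = [-0.2180 -0.7105; 0.5639 1.5789]
AᵀP(A−BK) = [0.5846 0.6118; 0.6118 0.7007]
P' = Q + AᵀP(A−BK) = [5.5846 4.6118; 4.6118 4.7007]
tr(P') = 10.2852


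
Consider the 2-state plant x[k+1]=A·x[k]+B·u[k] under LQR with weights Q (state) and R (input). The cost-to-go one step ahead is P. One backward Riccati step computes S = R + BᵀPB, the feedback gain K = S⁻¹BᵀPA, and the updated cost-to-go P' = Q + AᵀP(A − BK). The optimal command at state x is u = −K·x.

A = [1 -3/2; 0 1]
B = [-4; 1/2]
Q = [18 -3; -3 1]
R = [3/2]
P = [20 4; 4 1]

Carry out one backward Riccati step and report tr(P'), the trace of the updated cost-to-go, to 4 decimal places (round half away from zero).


BᵀP = [-78.0000 -15.5000]
S = R + BᵀPB = [3/2] + [304.2500] = [305.7500]
BᵀPA = [-78.0000 101.5000]
K = S⁻¹·BᵀPA = [-0.2551 0.3320]
A−BK = [-0.0204 -0.1721; 0.1276 0.8340]
AᵀP(A−BK) = [0.1014 -0.1063; -0.1063 0.3050]
P' = Q + AᵀP(A−BK) = [18.1014 -3.1063; -3.1063 1.3050]
tr(P') = 19.4064

19.4064


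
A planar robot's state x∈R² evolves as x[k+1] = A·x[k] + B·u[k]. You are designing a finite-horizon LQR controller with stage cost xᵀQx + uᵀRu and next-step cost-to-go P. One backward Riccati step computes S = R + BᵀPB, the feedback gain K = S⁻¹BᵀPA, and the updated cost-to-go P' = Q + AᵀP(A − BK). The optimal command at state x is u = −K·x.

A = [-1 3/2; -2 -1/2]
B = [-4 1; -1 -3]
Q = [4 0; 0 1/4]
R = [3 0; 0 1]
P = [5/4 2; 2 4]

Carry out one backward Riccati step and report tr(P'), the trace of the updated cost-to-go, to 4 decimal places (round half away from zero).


BᵀP = [-7.0000 -12.0000; -4.7500 -10.0000]
S = R + BᵀPB = [3 0; 0 1] + [40.0000 29.0000; 29.0000 25.2500] = [43.0000 29.0000; 29.0000 26.2500]
BᵀPA = [31.0000 -4.5000; 24.7500 -2.1250]
K = S⁻¹·BᵀPA = [0.3336 -0.1964; 0.5743 0.1360]
A−BK = [-0.2398 0.5786; 0.0565 -0.2884]
AᵀP(A−BK) = [0.6942 -0.1533; -0.1533 0.2179]
P' = Q + AᵀP(A−BK) = [4.6942 -0.1533; -0.1533 0.4679]
tr(P') = 5.1620

5.1620


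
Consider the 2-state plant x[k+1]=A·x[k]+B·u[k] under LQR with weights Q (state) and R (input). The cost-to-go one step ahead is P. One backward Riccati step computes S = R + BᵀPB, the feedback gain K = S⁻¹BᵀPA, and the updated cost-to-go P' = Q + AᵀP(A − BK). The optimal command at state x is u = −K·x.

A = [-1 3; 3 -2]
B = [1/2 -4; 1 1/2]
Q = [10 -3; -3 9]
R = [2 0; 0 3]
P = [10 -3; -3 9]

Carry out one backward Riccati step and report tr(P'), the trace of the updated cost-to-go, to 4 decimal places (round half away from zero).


38.1539

BᵀP = [2.0000 7.5000; -41.5000 16.5000]
S = R + BᵀPB = [2 0; 0 3] + [8.5000 -4.2500; -4.2500 174.2500] = [10.5000 -4.2500; -4.2500 177.2500]
BᵀPA = [20.5000 -9.0000; 91.0000 -157.5000]
K = S⁻¹·BᵀPA = [2.1814 -1.2287; 0.5657 -0.9180]
A−BK = [0.1721 -0.0578; 0.5358 -0.3123]
AᵀP(A−BK) = [12.8033 -8.2697; -8.2697 6.3506]
P' = Q + AᵀP(A−BK) = [22.8033 -11.2697; -11.2697 15.3506]
tr(P') = 38.1539


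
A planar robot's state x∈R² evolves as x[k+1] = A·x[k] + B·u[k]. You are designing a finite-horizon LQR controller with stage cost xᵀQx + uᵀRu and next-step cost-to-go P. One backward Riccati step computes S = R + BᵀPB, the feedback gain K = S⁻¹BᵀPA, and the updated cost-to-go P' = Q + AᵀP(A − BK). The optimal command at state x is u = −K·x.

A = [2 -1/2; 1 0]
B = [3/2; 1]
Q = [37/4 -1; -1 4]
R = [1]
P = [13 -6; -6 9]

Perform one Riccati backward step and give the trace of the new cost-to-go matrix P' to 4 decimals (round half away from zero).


17.0500

BᵀP = [13.5000 0.0000]
S = R + BᵀPB = [1] + [20.2500] = [21.2500]
BᵀPA = [27.0000 -6.7500]
K = S⁻¹·BᵀPA = [1.2706 -0.3176]
A−BK = [0.0941 -0.0235; -0.2706 0.3176]
AᵀP(A−BK) = [2.6941 -1.4235; -1.4235 1.1059]
P' = Q + AᵀP(A−BK) = [11.9441 -2.4235; -2.4235 5.1059]
tr(P') = 17.0500


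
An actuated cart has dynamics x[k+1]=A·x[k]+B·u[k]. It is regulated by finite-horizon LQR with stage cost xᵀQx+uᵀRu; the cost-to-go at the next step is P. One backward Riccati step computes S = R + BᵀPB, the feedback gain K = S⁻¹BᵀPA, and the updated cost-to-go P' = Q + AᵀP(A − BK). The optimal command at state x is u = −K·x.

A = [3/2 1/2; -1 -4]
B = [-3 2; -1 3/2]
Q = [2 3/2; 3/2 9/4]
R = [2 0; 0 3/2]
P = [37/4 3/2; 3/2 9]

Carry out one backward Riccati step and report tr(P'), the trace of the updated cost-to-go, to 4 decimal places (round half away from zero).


BᵀP = [-29.2500 -13.5000; 20.7500 16.5000]
S = R + BᵀPB = [2 0; 0 3/2] + [101.2500 -78.7500; -78.7500 66.2500] = [103.2500 -78.7500; -78.7500 67.7500]
BᵀPA = [-30.3750 39.3750; 14.6250 -55.6250]
K = S⁻¹·BᵀPA = [-1.1418 -2.1582; -1.1114 -3.3297]
A−BK = [0.2972 0.6847; -0.4748 -1.1637]
AᵀP(A−BK) = [6.8829 16.3280; 16.3280 40.0799]
P' = Q + AᵀP(A−BK) = [8.8829 17.8280; 17.8280 42.3299]
tr(P') = 51.2128

51.2128


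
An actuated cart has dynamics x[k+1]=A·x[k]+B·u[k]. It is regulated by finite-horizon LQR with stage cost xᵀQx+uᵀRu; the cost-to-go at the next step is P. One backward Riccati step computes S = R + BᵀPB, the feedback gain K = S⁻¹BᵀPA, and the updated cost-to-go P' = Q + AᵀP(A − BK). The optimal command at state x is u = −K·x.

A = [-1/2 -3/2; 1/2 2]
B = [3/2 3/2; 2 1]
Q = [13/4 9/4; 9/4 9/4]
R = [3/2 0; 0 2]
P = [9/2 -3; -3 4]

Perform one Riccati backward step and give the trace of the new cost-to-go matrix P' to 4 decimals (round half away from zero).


BᵀP = [0.7500 3.5000; 3.7500 -0.5000]
S = R + BᵀPB = [3/2 0; 0 2] + [8.1250 4.6250; 4.6250 5.1250] = [9.6250 4.6250; 4.6250 7.1250]
BᵀPA = [1.3750 5.8750; -2.1250 -6.6250]
K = S⁻¹·BᵀPA = [0.4159 1.5364; -0.5682 -1.9272]
A−BK = [-0.2715 -0.9139; 0.2364 0.8543]
AᵀP(A−BK) = [1.8457 6.4172; 6.4172 22.3311]
P' = Q + AᵀP(A−BK) = [5.0957 8.6672; 8.6672 24.5811]
tr(P') = 29.6768

29.6768


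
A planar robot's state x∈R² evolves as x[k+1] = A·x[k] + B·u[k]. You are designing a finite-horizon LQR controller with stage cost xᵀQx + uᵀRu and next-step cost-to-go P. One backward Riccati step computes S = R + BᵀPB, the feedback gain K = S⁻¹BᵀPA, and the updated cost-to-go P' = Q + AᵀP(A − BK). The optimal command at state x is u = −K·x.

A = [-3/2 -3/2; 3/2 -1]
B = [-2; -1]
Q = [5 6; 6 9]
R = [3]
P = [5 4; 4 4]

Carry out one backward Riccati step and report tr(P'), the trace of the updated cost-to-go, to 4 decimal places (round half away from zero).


17.9651

BᵀP = [-14.0000 -12.0000]
S = R + BᵀPB = [3] + [40.0000] = [43.0000]
BᵀPA = [3.0000 33.0000]
K = S⁻¹·BᵀPA = [0.0698 0.7674]
A−BK = [-1.3605 0.0349; 1.5698 -0.2326]
AᵀP(A−BK) = [2.0407 -0.0523; -0.0523 1.9244]
P' = Q + AᵀP(A−BK) = [7.0407 5.9477; 5.9477 10.9244]
tr(P') = 17.9651


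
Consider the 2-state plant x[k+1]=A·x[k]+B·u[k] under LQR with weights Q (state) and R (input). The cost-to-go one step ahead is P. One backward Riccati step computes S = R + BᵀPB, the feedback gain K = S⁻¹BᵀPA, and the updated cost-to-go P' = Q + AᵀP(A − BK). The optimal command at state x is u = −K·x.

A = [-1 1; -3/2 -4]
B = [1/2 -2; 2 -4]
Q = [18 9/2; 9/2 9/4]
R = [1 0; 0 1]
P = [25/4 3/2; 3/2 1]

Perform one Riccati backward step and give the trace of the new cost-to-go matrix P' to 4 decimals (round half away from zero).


BᵀP = [6.1250 2.7500; -18.5000 -7.0000]
S = R + BᵀPB = [1 0; 0 1] + [8.5625 -23.2500; -23.2500 65.0000] = [9.5625 -23.2500; -23.2500 66.0000]
BᵀPA = [-10.2500 -4.8750; 29.0000 9.5000]
K = S⁻¹·BᵀPA = [-0.0248 -1.1139; 0.4306 -0.2484]
A−BK = [-0.1263 1.0600; 0.2723 -2.7660]
AᵀP(A−BK) = [0.2567 -0.7122; -0.7122 7.1801]
P' = Q + AᵀP(A−BK) = [18.2567 3.7878; 3.7878 9.4301]
tr(P') = 27.6869

27.6869


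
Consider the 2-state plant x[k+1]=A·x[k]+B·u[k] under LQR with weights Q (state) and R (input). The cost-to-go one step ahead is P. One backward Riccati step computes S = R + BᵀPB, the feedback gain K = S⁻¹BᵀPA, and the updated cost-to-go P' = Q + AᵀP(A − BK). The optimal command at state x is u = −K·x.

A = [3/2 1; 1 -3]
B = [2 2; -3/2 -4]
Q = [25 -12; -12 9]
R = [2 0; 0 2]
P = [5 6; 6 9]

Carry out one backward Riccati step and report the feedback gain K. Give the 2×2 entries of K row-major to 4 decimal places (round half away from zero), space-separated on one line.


BᵀP = [1.0000 -1.5000; -14.0000 -24.0000]
S = R + BᵀPB = [2 0; 0 2] + [4.2500 8.0000; 8.0000 68.0000] = [6.2500 8.0000; 8.0000 70.0000]
BᵀPA = [0.0000 5.5000; -45.0000 58.0000]
K = S⁻¹·BᵀPA = [0.9639 -0.2115; -0.7530 0.8527]
A−BK = [1.0783 -0.2825; -0.5663 0.0937]
AᵀP(A−BK) = [4.3645 -2.1265; -2.1265 1.7041]
P' = Q + AᵀP(A−BK) = [29.3645 -14.1265; -14.1265 10.7041]
tr(P') = 40.0686

0.9639 -0.2115 -0.7530 0.8527


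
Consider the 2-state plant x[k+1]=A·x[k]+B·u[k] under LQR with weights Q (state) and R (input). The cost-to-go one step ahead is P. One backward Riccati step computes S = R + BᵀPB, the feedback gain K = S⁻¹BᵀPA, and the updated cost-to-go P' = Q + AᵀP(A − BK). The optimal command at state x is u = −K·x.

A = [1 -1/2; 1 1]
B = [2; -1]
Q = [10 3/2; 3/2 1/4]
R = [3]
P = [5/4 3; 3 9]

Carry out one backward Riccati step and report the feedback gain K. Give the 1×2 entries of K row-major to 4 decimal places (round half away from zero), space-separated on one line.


-0.7000 -0.5500

BᵀP = [-0.5000 -3.0000]
S = R + BᵀPB = [3] + [2.0000] = [5.0000]
BᵀPA = [-3.5000 -2.7500]
K = S⁻¹·BᵀPA = [-0.7000 -0.5500]
A−BK = [2.4000 0.6000; 0.3000 0.4500]
AᵀP(A−BK) = [13.8000 7.9500; 7.9500 4.8000]
P' = Q + AᵀP(A−BK) = [23.8000 9.4500; 9.4500 5.0500]
tr(P') = 28.8500


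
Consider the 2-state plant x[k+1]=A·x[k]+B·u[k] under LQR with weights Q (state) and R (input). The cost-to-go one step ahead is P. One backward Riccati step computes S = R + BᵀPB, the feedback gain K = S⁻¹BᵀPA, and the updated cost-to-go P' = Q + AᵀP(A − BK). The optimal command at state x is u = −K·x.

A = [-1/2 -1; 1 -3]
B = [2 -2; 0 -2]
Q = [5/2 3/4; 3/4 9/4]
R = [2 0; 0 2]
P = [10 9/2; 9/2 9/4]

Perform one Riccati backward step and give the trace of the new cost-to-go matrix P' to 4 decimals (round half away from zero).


BᵀP = [20.0000 9.0000; -29.0000 -13.5000]
S = R + BᵀPB = [2 0; 0 2] + [40.0000 -58.0000; -58.0000 85.0000] = [42.0000 -58.0000; -58.0000 87.0000]
BᵀPA = [-1.0000 -47.0000; 1.0000 69.5000]
K = S⁻¹·BᵀPA = [-0.1000 -0.2000; -0.0552 0.6655]
A−BK = [-0.4103 0.7310; 0.8897 -1.6690]
AᵀP(A−BK) = [0.2052 -0.3655; -0.3655 1.5966]
P' = Q + AᵀP(A−BK) = [2.7052 0.3845; 0.3845 3.8466]
tr(P') = 6.5517

6.5517


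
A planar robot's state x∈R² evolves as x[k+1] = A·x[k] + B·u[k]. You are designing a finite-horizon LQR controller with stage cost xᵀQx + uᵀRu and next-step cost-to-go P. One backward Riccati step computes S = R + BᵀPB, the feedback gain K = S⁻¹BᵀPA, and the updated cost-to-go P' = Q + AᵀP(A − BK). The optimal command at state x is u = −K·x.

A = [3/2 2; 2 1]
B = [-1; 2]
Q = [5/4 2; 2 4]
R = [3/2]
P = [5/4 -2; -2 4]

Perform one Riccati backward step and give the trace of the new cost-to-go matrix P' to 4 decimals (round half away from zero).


BᵀP = [-5.2500 10.0000]
S = R + BᵀPB = [3/2] + [25.2500] = [26.7500]
BᵀPA = [12.1250 -0.5000]
K = S⁻¹·BᵀPA = [0.4533 -0.0187]
A−BK = [1.9533 1.9813; 1.0935 1.0374]
AᵀP(A−BK) = [1.3166 0.9766; 0.9766 0.9907]
P' = Q + AᵀP(A−BK) = [2.5666 2.9766; 2.9766 4.9907]
tr(P') = 7.5572

7.5572


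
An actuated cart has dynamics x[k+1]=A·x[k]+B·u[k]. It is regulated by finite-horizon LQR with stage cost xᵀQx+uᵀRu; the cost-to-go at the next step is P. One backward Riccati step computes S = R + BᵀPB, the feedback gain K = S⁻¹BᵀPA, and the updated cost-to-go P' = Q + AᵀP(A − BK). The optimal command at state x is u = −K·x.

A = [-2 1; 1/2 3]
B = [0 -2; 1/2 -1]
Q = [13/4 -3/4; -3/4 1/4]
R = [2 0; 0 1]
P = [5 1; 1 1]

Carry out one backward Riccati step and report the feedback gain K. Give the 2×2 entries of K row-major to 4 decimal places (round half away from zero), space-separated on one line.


0.2000 0.3911 0.8000 -0.7467

BᵀP = [0.5000 0.5000; -11.0000 -3.0000]
S = R + BᵀPB = [2 0; 0 1] + [0.2500 -1.5000; -1.5000 25.0000] = [2.2500 -1.5000; -1.5000 26.0000]
BᵀPA = [-0.7500 2.0000; 20.5000 -20.0000]
K = S⁻¹·BᵀPA = [0.2000 0.3911; 0.8000 -0.7467]
A−BK = [-0.4000 -0.4933; 1.2000 2.0578]
AᵀP(A−BK) = [2.0000 1.6000; 1.6000 4.2844]
P' = Q + AᵀP(A−BK) = [5.2500 0.8500; 0.8500 4.5344]
tr(P') = 9.7844


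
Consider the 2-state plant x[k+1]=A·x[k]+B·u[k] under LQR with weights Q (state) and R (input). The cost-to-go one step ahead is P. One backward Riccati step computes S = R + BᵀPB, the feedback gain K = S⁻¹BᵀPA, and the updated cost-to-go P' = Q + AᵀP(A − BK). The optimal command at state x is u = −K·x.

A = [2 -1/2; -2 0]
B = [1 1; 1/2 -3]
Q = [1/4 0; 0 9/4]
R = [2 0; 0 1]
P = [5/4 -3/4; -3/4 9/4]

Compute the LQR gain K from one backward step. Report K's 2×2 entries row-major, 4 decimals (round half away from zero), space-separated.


BᵀP = [0.8750 0.3750; 3.5000 -7.5000]
S = R + BᵀPB = [2 0; 0 1] + [1.0625 -0.2500; -0.2500 26.0000] = [3.0625 -0.2500; -0.2500 27.0000]
BᵀPA = [1.0000 -0.4375; 22.0000 -1.7500]
K = S⁻¹·BᵀPA = [0.3933 -0.1483; 0.8185 -0.0662]
A−BK = [0.7882 -0.2856; 0.2587 -0.1244]
AᵀP(A−BK) = [1.6006 -0.3956; -0.3956 0.1318]
P' = Q + AᵀP(A−BK) = [1.8506 -0.3956; -0.3956 2.3818]
tr(P') = 4.2324

0.3933 -0.1483 0.8185 -0.0662
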